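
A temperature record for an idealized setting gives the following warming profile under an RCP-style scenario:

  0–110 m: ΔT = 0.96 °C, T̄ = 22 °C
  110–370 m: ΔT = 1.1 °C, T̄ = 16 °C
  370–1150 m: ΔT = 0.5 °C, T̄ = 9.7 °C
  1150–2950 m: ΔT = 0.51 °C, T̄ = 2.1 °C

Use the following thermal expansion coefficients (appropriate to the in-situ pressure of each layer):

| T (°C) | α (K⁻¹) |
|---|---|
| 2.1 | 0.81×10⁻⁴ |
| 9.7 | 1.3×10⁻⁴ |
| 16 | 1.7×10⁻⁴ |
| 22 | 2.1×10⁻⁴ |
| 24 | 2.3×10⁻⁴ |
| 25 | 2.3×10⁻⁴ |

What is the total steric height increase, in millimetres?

Layer 1 at 22 °C → α = 2.1×10⁻⁴ K⁻¹
Layer 2 at 16 °C → α = 1.7×10⁻⁴ K⁻¹
Layer 3 at 9.7 °C → α = 1.3×10⁻⁴ K⁻¹
Layer 4 at 2.1 °C → α = 0.81×10⁻⁴ K⁻¹
0.96 × 2.1×10⁻⁴ × 110 = 0.022176 m
1.1 × 1.7×10⁻⁴ × 260 = 0.04862 m
Layer 3: 780 × 0.5 × 1.3×10⁻⁴ = 0.05070 m
0.81×10⁻⁴ × 1800 × 0.51 = 0.074358 m
Δh = 0.022176 + 0.04862 + 0.05070 + 0.074358 = 0.195854 m

200 mm of thermosteric rise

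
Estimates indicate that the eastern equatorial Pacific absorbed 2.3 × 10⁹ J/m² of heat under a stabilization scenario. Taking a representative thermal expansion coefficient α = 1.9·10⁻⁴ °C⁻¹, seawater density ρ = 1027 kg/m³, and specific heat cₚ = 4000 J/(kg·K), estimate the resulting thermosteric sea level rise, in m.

Δh = αQ/(ρcₚ) = 1.9×10⁻⁴ × 2.3×10⁹ / (1027 × 4000) ≈ 0.10638 m

0.11 m of thermosteric rise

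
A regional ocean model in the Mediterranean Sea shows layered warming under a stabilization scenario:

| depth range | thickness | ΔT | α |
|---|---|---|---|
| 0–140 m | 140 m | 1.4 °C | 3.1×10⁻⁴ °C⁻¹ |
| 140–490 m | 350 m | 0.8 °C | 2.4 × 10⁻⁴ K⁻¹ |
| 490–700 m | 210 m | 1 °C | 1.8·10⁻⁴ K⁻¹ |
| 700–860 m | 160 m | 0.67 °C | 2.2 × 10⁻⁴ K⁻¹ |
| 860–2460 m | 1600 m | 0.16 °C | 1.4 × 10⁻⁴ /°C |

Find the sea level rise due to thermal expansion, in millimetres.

0–140 m: 140 × 3.1×10⁻⁴ × 1.4 = 0.06076 m
2.4×10⁻⁴ × 350 × 0.8 = 0.06720 m
Layer 3: 210 × 1.8×10⁻⁴ × 1 = 0.03780 m
Layer 4: 2.2×10⁻⁴ × 0.67 × 160 = 0.023584 m
Layer 5: 1600 × 1.4×10⁻⁴ × 0.16 = 0.03584 m
Δh = 0.06076 + 0.06720 + 0.03780 + 0.023584 + 0.03584 = 0.225184 m ≈ 225 mm

225 mm of thermosteric rise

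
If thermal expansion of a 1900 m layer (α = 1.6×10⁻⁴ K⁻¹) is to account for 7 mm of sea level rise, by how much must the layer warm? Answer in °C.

0.023 °C

ΔT = Δh/(αH) = 0.007 / (1.6×10⁻⁴ × 1900) ≈ 0.02303 °C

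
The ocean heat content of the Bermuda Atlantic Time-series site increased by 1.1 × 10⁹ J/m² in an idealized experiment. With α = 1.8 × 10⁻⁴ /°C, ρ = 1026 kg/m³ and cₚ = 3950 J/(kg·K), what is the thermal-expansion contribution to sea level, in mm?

Δh = αQ/(ρcₚ) = 1.8×10⁻⁴ × 1.1×10⁹ / (1026 × 3950) ≈ 0.048856 m

Δh ≈ 49 mm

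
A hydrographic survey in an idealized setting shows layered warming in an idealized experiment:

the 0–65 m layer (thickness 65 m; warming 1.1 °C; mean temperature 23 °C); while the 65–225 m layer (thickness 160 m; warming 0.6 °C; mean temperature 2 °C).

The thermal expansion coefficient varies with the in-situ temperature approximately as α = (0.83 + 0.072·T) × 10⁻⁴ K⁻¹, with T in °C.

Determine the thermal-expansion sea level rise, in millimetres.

Δh = 27.1 mm

Layer 1: α = (0.83 + 0.072×23)×10⁻⁴ = 2.486×10⁻⁴ K⁻¹
Layer 2: α = (0.83 + 0.072×2)×10⁻⁴ = 0.974×10⁻⁴ K⁻¹
0–65 m: 65 × 2.486×10⁻⁴ × 1.1 = 0.0177749 m
Layer 2: 160 × 0.6 × 0.974×10⁻⁴ = 0.0093504 m
Δh = 0.0177749 + 0.0093504 = 0.0271253 m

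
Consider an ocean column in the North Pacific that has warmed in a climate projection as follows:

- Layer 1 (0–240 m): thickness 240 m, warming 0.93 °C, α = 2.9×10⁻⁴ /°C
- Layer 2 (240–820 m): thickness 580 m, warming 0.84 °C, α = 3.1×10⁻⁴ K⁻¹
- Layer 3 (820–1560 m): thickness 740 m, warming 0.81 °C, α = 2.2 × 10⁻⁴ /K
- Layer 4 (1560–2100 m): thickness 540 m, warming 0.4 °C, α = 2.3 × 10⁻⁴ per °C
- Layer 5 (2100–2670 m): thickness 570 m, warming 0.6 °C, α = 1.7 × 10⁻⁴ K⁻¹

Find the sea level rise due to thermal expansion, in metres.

0–240 m: 2.9×10⁻⁴ × 240 × 0.93 = 0.064728 m
580 × 0.84 × 3.1×10⁻⁴ = 0.151032 m
Layer 3: 0.81 × 740 × 2.2×10⁻⁴ = 0.131868 m
0.4 × 2.3×10⁻⁴ × 540 = 0.04968 m
570 × 1.7×10⁻⁴ × 0.6 = 0.05814 m
Δh = 0.064728 + 0.151032 + 0.131868 + 0.04968 + 0.05814 = 0.455448 m

0.46 m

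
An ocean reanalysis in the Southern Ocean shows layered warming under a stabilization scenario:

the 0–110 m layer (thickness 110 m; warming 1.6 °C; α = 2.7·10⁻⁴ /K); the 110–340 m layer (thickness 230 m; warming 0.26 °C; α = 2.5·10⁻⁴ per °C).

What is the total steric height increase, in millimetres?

Layer 1: 110 × 1.6 × 2.7×10⁻⁴ = 0.04752 m
2.5×10⁻⁴ × 230 × 0.26 = 0.01495 m
Δh = 0.04752 + 0.01495 = 0.06247 m

Δh ≈ 62 mm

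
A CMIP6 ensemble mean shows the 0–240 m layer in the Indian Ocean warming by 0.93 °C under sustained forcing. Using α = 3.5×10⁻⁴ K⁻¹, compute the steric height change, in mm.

Δh = 78 mm

Δh = αΔT·H = 3.5×10⁻⁴ × 0.93 × 240 = 0.07812 m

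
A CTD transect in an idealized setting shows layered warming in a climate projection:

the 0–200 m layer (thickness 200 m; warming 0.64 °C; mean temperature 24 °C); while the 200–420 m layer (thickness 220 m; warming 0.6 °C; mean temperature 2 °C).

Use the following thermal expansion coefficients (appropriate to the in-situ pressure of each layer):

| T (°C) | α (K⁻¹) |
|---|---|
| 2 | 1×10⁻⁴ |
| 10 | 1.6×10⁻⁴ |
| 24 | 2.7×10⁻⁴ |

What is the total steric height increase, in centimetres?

Layer 1 at 24 °C → α = 2.7×10⁻⁴ K⁻¹
Layer 2 at 2 °C → α = 1×10⁻⁴ K⁻¹
0–200 m: 200 × 0.64 × 2.7×10⁻⁴ = 0.03456 m
Layer 2: 220 × 0.6 × 1×10⁻⁴ = 0.01320 m
Δh = 0.03456 + 0.01320 = 0.04776 m

Δh ≈ 4.8 cm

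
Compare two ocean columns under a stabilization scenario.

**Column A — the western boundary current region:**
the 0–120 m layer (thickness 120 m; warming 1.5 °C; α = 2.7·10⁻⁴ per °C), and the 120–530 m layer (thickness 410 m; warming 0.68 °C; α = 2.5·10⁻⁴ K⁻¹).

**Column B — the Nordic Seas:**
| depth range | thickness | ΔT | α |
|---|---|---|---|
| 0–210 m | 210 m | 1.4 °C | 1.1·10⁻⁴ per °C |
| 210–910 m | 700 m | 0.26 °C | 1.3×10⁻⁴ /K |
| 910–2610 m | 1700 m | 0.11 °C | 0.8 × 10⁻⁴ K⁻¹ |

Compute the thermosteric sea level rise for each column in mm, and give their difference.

A 120 × 1.5 × 2.7×10⁻⁴ = 0.04860 m
A 2.5×10⁻⁴ × 0.68 × 410 = 0.06970 m
A total: 0.11830 m
B 1.4 × 210 × 1.1×10⁻⁴ = 0.03234 m
B Layer 2: 1.3×10⁻⁴ × 0.26 × 700 = 0.02366 m
B Layer 3: 0.11 × 0.8×10⁻⁴ × 1700 = 0.01496 m
B total: 0.07096 m
Difference: 0.11830 − 0.07096 = 0.04734 m

Δh_A ≈ 120 mm, Δh_B ≈ 71 mm; difference ≈ 47 mm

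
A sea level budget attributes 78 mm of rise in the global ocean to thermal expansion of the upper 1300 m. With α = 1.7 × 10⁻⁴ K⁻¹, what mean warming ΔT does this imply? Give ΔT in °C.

0.353 °C

ΔT = Δh/(αH) = 0.078 / (1.7×10⁻⁴ × 1300) ≈ 0.3529 °C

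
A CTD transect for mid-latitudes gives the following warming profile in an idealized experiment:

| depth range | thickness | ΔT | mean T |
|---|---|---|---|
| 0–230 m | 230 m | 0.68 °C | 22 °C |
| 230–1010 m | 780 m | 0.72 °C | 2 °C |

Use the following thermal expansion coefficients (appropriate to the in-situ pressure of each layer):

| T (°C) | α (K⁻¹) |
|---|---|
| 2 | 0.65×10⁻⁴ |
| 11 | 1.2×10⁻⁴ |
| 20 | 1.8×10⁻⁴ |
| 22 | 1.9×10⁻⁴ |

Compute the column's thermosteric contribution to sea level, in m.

Layer 1 at 22 °C → α = 1.9×10⁻⁴ K⁻¹
Layer 2 at 2 °C → α = 0.65×10⁻⁴ K⁻¹
0–230 m: 230 × 0.68 × 1.9×10⁻⁴ = 0.029716 m
0.72 × 780 × 0.65×10⁻⁴ = 0.036504 m
Δh = 0.029716 + 0.036504 = 0.06622 m

Δh = 0.0662 m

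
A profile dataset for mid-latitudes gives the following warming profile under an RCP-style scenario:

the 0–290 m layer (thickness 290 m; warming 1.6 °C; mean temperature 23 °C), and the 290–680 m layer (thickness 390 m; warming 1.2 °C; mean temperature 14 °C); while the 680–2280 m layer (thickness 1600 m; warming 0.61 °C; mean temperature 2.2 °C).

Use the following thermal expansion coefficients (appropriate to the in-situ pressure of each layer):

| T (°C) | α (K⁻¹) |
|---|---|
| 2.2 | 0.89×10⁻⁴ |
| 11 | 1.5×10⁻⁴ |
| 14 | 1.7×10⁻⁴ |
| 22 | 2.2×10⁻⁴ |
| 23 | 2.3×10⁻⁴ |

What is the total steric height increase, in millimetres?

Δh = 273 mm

Layer 1 at 23 °C → α = 2.3×10⁻⁴ K⁻¹
Layer 2 at 14 °C → α = 1.7×10⁻⁴ K⁻¹
Layer 3 at 2.2 °C → α = 0.89×10⁻⁴ K⁻¹
2.3×10⁻⁴ × 1.6 × 290 = 0.10672 m
Layer 2: 390 × 1.7×10⁻⁴ × 1.2 = 0.07956 m
0.61 × 1600 × 0.89×10⁻⁴ = 0.086864 m
Δh = 0.10672 + 0.07956 + 0.086864 = 0.273144 m ≈ 273 mm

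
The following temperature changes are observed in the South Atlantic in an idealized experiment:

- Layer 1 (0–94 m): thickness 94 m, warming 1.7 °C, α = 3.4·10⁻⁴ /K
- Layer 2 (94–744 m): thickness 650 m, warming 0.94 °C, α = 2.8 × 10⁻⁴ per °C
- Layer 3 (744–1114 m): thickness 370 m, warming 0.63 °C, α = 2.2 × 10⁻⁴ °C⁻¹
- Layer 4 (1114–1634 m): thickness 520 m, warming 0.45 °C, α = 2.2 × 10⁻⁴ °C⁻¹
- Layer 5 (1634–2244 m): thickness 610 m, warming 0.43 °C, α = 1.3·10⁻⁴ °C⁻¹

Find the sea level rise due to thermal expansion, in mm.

Δh ≈ 360 mm

94 × 3.4×10⁻⁴ × 1.7 = 0.054332 m
2.8×10⁻⁴ × 650 × 0.94 = 0.17108 m
744–1114 m: 2.2×10⁻⁴ × 370 × 0.63 = 0.051282 m
2.2×10⁻⁴ × 0.45 × 520 = 0.05148 m
1634–2244 m: 0.43 × 1.3×10⁻⁴ × 610 = 0.034099 m
Δh = 0.054332 + 0.17108 + 0.051282 + 0.05148 + 0.034099 = 0.362273 m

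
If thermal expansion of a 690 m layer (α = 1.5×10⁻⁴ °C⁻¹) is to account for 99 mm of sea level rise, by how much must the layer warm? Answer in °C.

ΔT = Δh/(αH) = 0.099 / (1.5×10⁻⁴ × 690) ≈ 0.9565 °C

0.957 °C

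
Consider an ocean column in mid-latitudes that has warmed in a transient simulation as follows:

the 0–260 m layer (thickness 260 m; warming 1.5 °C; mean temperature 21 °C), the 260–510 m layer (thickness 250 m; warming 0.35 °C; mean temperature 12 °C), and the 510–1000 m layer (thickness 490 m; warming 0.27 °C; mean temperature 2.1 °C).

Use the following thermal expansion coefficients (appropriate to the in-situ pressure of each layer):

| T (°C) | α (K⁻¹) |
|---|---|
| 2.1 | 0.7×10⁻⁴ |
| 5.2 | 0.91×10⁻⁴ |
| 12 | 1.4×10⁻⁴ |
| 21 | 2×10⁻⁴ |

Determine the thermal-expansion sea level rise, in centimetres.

10 cm of thermosteric rise

Layer 1 at 21 °C → α = 2×10⁻⁴ K⁻¹
Layer 2 at 12 °C → α = 1.4×10⁻⁴ K⁻¹
Layer 3 at 2.1 °C → α = 0.7×10⁻⁴ K⁻¹
1.5 × 260 × 2×10⁻⁴ = 0.07800 m
Layer 2: 250 × 1.4×10⁻⁴ × 0.35 = 0.01225 m
0.27 × 0.7×10⁻⁴ × 490 = 0.009261 m
Δh = 0.07800 + 0.01225 + 0.009261 = 0.099511 m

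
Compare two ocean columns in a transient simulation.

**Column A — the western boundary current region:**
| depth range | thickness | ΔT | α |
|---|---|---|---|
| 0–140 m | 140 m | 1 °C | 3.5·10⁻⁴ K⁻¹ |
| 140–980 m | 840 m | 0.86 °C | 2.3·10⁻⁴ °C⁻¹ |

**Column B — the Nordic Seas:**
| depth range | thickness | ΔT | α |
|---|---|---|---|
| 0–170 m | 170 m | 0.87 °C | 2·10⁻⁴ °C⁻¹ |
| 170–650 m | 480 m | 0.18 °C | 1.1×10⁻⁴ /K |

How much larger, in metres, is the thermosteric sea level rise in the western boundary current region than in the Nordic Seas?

0.18 m larger

A 0–140 m: 140 × 1 × 3.5×10⁻⁴ = 0.04900 m
A 140–980 m: 0.86 × 840 × 2.3×10⁻⁴ = 0.166152 m
A total: 0.215152 m
B 0–170 m: 0.87 × 2×10⁻⁴ × 170 = 0.02958 m
B Layer 2: 480 × 0.18 × 1.1×10⁻⁴ = 0.009504 m
B total: 0.039084 m
Difference: 0.215152 − 0.039084 = 0.176068 m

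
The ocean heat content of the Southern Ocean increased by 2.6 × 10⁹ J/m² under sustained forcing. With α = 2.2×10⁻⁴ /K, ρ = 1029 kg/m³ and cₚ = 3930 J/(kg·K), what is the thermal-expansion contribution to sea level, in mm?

Δh = αQ/(ρcₚ) = 2.2×10⁻⁴ × 2.6×10⁹ / (1029 × 3930) ≈ 0.14145 m

140 mm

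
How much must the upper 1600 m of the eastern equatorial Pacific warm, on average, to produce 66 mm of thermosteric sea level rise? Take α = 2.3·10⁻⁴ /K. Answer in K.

0.18 K

ΔT = Δh/(αH) = 0.066 / (2.3×10⁻⁴ × 1600) ≈ 0.1793 K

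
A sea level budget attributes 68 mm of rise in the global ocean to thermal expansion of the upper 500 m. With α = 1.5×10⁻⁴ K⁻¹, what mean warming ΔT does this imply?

0.907 °C

ΔT = Δh/(αH) = 0.068 / (1.5×10⁻⁴ × 500) ≈ 0.9067 °C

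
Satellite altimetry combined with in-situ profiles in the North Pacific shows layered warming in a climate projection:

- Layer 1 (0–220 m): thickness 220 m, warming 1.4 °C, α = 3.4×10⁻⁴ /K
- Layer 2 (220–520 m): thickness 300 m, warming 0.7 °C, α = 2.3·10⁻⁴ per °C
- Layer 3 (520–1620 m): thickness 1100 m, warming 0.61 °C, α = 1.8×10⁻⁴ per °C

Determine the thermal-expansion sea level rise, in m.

Layer 1: 3.4×10⁻⁴ × 1.4 × 220 = 0.10472 m
Layer 2: 0.7 × 2.3×10⁻⁴ × 300 = 0.04830 m
520–1620 m: 0.61 × 1.8×10⁻⁴ × 1100 = 0.12078 m
Δh = 0.10472 + 0.04830 + 0.12078 = 0.27380 m ≈ 0.274 m

Δh = 0.274 m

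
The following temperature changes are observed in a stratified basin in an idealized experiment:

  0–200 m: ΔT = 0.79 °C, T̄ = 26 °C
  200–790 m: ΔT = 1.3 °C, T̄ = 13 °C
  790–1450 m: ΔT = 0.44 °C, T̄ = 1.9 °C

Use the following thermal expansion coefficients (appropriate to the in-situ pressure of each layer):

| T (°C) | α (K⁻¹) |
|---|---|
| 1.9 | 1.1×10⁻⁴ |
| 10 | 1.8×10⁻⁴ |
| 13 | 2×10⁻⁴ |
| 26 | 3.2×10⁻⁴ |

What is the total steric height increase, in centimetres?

Layer 1 at 26 °C → α = 3.2×10⁻⁴ K⁻¹
Layer 2 at 13 °C → α = 2×10⁻⁴ K⁻¹
Layer 3 at 1.9 °C → α = 1.1×10⁻⁴ K⁻¹
0–200 m: 200 × 0.79 × 3.2×10⁻⁴ = 0.05056 m
590 × 2×10⁻⁴ × 1.3 = 0.15340 m
1.1×10⁻⁴ × 660 × 0.44 = 0.031944 m
Δh = 0.05056 + 0.15340 + 0.031944 = 0.235904 m

Δh = 23.6 cm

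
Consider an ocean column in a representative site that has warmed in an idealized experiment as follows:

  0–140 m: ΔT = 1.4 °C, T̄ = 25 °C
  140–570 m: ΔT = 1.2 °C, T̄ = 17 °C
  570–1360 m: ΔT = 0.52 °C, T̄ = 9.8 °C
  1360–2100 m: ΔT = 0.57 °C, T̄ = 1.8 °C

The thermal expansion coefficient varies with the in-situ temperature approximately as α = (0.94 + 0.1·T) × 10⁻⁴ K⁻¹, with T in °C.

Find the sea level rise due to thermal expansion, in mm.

330 mm

Layer 1: α = (0.94 + 0.1×25)×10⁻⁴ = 3.44×10⁻⁴ K⁻¹
Layer 2: α = (0.94 + 0.1×17)×10⁻⁴ = 2.64×10⁻⁴ K⁻¹
Layer 3: α = (0.94 + 0.1×9.8)×10⁻⁴ = 1.92×10⁻⁴ K⁻¹
Layer 4: α = (0.94 + 0.1×1.8)×10⁻⁴ = 1.12×10⁻⁴ K⁻¹
Layer 1: 3.44×10⁻⁴ × 1.4 × 140 = 0.067424 m
430 × 2.64×10⁻⁴ × 1.2 = 0.136224 m
Layer 3: 1.92×10⁻⁴ × 0.52 × 790 = 0.0788736 m
740 × 1.12×10⁻⁴ × 0.57 = 0.0472416 m
Δh = 0.067424 + 0.136224 + 0.0788736 + 0.0472416 = 0.3297632 m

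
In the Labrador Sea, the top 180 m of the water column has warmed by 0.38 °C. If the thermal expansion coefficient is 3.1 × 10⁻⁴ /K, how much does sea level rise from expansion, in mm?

Δh = αΔT·H = 3.1×10⁻⁴ × 0.38 × 180 = 0.021204 m

Δh ≈ 21.2 mm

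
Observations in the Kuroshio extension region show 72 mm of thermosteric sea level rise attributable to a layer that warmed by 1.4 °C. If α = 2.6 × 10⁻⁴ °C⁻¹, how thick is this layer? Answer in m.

198 m

H = Δh/(αΔT) = 0.072 / (2.6×10⁻⁴ × 1.4) ≈ 197.8 m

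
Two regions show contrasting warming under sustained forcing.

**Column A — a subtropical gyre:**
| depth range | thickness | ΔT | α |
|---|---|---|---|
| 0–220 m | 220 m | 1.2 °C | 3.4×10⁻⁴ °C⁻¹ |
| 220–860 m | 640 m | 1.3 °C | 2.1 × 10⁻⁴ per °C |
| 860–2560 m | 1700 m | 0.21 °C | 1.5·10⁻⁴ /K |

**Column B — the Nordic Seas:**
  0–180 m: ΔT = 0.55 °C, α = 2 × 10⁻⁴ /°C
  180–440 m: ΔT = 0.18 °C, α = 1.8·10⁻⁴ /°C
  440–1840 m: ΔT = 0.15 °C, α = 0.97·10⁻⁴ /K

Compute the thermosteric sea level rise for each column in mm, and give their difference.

Δh_A ≈ 320 mm, Δh_B ≈ 49 mm; difference ≈ 270 mm

A 3.4×10⁻⁴ × 220 × 1.2 = 0.08976 m
A 220–860 m: 640 × 2.1×10⁻⁴ × 1.3 = 0.17472 m
A 860–2560 m: 0.21 × 1.5×10⁻⁴ × 1700 = 0.05355 m
A total: 0.31803 m
B 180 × 0.55 × 2×10⁻⁴ = 0.01980 m
B Layer 2: 0.18 × 260 × 1.8×10⁻⁴ = 0.008424 m
B 440–1840 m: 1400 × 0.15 × 0.97×10⁻⁴ = 0.02037 m
B total: 0.048594 m
Difference: 0.31803 − 0.048594 = 0.269436 m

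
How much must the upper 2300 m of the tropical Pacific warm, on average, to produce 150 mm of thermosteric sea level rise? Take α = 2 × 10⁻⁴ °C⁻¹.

ΔT ≈ 0.326 °C

ΔT = Δh/(αH) = 0.15 / (2×10⁻⁴ × 2300) ≈ 0.3261 °C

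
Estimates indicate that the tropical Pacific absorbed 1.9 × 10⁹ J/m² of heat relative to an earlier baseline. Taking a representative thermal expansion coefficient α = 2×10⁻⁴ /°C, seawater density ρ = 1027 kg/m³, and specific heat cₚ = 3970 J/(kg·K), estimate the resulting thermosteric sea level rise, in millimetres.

Δh = αQ/(ρcₚ) = 2×10⁻⁴ × 1.9×10⁹ / (1027 × 3970) ≈ 0.093201 m

Δh ≈ 93.2 mm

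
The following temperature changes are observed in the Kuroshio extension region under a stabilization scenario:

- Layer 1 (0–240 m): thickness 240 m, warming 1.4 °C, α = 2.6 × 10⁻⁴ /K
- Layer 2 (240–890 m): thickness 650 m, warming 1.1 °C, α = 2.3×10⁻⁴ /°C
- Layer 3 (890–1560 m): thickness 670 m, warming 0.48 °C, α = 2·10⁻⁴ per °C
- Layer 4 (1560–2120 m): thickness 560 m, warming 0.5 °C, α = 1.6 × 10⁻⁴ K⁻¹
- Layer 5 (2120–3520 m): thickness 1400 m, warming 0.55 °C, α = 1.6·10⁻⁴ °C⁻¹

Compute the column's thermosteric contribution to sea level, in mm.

0–240 m: 2.6×10⁻⁴ × 1.4 × 240 = 0.08736 m
240–890 m: 650 × 1.1 × 2.3×10⁻⁴ = 0.16445 m
890–1560 m: 0.48 × 2×10⁻⁴ × 670 = 0.06432 m
1.6×10⁻⁴ × 560 × 0.5 = 0.04480 m
2120–3520 m: 0.55 × 1.6×10⁻⁴ × 1400 = 0.12320 m
Δh = 0.08736 + 0.16445 + 0.06432 + 0.04480 + 0.12320 = 0.48413 m

Δh ≈ 480 mm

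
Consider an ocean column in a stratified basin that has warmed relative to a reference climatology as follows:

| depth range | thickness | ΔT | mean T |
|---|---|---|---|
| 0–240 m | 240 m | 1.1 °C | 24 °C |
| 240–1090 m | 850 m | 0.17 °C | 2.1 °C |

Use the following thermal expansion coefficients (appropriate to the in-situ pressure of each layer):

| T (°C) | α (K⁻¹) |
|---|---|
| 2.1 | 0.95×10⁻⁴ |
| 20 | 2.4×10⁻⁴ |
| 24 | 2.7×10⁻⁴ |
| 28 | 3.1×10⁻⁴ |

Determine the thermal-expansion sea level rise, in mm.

Layer 1 at 24 °C → α = 2.7×10⁻⁴ K⁻¹
Layer 2 at 2.1 °C → α = 0.95×10⁻⁴ K⁻¹
0–240 m: 2.7×10⁻⁴ × 240 × 1.1 = 0.07128 m
850 × 0.17 × 0.95×10⁻⁴ = 0.0137275 m
Δh = 0.07128 + 0.0137275 = 0.0850075 m ≈ 85.0 mm

85.0 mm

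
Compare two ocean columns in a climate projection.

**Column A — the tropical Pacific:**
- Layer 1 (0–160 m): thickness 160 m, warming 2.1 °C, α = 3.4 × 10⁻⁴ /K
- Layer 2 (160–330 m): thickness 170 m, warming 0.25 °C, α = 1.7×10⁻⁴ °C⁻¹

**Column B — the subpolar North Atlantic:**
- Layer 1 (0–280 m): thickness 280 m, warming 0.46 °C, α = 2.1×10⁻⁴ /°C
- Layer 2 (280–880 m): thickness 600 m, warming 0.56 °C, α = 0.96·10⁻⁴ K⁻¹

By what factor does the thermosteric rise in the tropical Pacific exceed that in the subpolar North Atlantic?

a factor of 2.0

A 0–160 m: 3.4×10⁻⁴ × 160 × 2.1 = 0.11424 m
A 160–330 m: 0.25 × 1.7×10⁻⁴ × 170 = 0.007225 m
A total: 0.121465 m
B Layer 1: 0.46 × 280 × 2.1×10⁻⁴ = 0.027048 m
B 600 × 0.56 × 0.96×10⁻⁴ = 0.032256 m
B total: 0.059304 m
Ratio: 0.121465 / 0.059304 ≈ 2.048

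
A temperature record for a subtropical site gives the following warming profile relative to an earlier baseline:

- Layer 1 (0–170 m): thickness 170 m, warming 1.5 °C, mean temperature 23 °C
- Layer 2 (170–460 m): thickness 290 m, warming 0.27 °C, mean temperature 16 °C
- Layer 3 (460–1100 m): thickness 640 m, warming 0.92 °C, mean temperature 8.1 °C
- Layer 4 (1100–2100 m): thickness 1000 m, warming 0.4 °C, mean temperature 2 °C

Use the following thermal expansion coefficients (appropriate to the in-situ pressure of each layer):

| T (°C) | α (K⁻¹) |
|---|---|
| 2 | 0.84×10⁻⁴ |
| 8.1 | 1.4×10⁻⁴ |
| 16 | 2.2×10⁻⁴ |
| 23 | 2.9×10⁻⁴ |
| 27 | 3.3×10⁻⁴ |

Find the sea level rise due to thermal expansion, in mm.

Δh = 207 mm

Layer 1 at 23 °C → α = 2.9×10⁻⁴ K⁻¹
Layer 2 at 16 °C → α = 2.2×10⁻⁴ K⁻¹
Layer 3 at 8.1 °C → α = 1.4×10⁻⁴ K⁻¹
Layer 4 at 2 °C → α = 0.84×10⁻⁴ K⁻¹
2.9×10⁻⁴ × 1.5 × 170 = 0.07395 m
170–460 m: 2.2×10⁻⁴ × 290 × 0.27 = 0.017226 m
Layer 3: 640 × 1.4×10⁻⁴ × 0.92 = 0.082432 m
1000 × 0.4 × 0.84×10⁻⁴ = 0.03360 m
Δh = 0.07395 + 0.017226 + 0.082432 + 0.03360 = 0.207208 m ≈ 207 mm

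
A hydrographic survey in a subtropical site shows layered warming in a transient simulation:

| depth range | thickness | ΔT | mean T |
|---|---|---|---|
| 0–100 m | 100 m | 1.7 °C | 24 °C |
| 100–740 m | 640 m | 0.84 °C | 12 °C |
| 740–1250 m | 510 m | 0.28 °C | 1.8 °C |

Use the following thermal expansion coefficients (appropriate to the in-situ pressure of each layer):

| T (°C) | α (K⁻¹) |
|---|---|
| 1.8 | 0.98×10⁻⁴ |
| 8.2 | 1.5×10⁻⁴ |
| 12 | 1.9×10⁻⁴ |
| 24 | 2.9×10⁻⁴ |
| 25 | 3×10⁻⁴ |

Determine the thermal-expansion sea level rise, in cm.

Layer 1 at 24 °C → α = 2.9×10⁻⁴ K⁻¹
Layer 2 at 12 °C → α = 1.9×10⁻⁴ K⁻¹
Layer 3 at 1.8 °C → α = 0.98×10⁻⁴ K⁻¹
Layer 1: 100 × 1.7 × 2.9×10⁻⁴ = 0.04930 m
100–740 m: 1.9×10⁻⁴ × 640 × 0.84 = 0.102144 m
Layer 3: 0.98×10⁻⁴ × 510 × 0.28 = 0.0139944 m
Δh = 0.04930 + 0.102144 + 0.0139944 = 0.1654384 m

Δh = 16.5 cm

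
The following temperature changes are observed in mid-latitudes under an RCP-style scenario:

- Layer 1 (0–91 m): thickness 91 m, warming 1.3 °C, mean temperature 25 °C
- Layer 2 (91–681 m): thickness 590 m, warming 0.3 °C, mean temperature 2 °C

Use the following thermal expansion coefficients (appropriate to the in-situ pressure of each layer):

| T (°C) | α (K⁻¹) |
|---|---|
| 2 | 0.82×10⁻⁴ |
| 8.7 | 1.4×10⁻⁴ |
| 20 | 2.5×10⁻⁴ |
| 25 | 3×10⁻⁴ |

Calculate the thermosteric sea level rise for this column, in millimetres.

Layer 1 at 25 °C → α = 3×10⁻⁴ K⁻¹
Layer 2 at 2 °C → α = 0.82×10⁻⁴ K⁻¹
0–91 m: 3×10⁻⁴ × 91 × 1.3 = 0.03549 m
Layer 2: 590 × 0.3 × 0.82×10⁻⁴ = 0.014514 m
Δh = 0.03549 + 0.014514 = 0.050004 m

Δh ≈ 50.0 mm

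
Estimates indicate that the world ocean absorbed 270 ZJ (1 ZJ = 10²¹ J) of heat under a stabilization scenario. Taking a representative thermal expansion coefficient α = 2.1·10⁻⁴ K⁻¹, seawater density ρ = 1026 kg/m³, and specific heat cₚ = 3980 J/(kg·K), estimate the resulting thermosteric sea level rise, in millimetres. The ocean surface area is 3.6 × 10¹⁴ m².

Δh ≈ 38.6 mm

Per unit area: Q = 270×10²¹ / (3.6×10¹⁴) = 7.5×10⁸ J/m²
Δh = αQ/(ρcₚ) = 2.1×10⁻⁴ × 7.5×10⁸ / (1026 × 3980) ≈ 0.03857 m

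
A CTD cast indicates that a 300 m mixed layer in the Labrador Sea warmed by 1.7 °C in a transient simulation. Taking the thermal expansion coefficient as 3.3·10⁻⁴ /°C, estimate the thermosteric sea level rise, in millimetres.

Δh ≈ 168 mm

Δh = αΔT·H = 3.3×10⁻⁴ × 1.7 × 300 = 0.16830 m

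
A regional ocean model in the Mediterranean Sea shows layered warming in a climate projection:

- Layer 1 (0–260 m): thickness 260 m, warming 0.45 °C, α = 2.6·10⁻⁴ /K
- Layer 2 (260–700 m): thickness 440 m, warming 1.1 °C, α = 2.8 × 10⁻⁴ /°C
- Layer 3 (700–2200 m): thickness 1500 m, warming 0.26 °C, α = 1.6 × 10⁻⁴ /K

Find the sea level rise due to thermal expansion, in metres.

260 × 2.6×10⁻⁴ × 0.45 = 0.03042 m
260–700 m: 440 × 1.1 × 2.8×10⁻⁴ = 0.13552 m
700–2200 m: 1.6×10⁻⁴ × 0.26 × 1500 = 0.06240 m
Δh = 0.03042 + 0.13552 + 0.06240 = 0.22834 m

Δh ≈ 0.23 m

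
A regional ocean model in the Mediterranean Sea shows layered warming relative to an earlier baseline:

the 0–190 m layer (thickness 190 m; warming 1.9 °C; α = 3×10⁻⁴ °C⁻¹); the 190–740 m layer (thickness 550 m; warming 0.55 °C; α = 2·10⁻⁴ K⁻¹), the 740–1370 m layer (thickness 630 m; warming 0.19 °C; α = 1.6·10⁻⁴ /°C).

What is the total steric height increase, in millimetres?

Δh ≈ 188 mm

1.9 × 190 × 3×10⁻⁴ = 0.10830 m
Layer 2: 2×10⁻⁴ × 550 × 0.55 = 0.06050 m
Layer 3: 630 × 1.6×10⁻⁴ × 0.19 = 0.019152 m
Δh = 0.10830 + 0.06050 + 0.019152 = 0.187952 m ≈ 188 mm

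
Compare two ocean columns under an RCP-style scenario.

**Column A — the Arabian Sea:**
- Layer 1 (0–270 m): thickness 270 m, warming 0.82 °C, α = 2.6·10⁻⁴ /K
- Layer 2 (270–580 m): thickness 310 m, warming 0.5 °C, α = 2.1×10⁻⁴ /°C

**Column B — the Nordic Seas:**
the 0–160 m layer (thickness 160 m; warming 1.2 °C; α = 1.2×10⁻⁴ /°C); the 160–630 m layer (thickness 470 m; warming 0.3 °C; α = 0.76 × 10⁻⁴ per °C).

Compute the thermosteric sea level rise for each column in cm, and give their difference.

Δh_A ≈ 9.01 cm, Δh_B ≈ 3.38 cm; difference ≈ 5.64 cm

A Layer 1: 2.6×10⁻⁴ × 270 × 0.82 = 0.057564 m
A 270–580 m: 0.5 × 310 × 2.1×10⁻⁴ = 0.03255 m
A total: 0.090114 m
B 1.2 × 160 × 1.2×10⁻⁴ = 0.02304 m
B 160–630 m: 0.76×10⁻⁴ × 0.3 × 470 = 0.010716 m
B total: 0.033756 m
Difference: 0.090114 − 0.033756 = 0.056358 m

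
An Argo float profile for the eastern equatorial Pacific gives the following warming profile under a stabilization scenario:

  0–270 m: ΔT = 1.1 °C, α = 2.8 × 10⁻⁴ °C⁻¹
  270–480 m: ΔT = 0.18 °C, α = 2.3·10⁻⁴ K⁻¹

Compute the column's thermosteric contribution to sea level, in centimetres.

2.8×10⁻⁴ × 1.1 × 270 = 0.08316 m
2.3×10⁻⁴ × 0.18 × 210 = 0.008694 m
Δh = 0.08316 + 0.008694 = 0.091854 m ≈ 9.2 cm

9.2 cm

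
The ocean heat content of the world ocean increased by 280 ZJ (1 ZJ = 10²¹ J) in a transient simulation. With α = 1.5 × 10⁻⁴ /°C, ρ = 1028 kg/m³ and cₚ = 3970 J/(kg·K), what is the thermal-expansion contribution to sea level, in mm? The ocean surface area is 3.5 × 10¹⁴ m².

about 29.4 mm

Per unit area: Q = 280×10²¹ / (3.5×10¹⁴) = 8×10⁸ J/m²
Δh = αQ/(ρcₚ) = 1.5×10⁻⁴ × 8×10⁸ / (1028 × 3970) ≈ 0.029403 m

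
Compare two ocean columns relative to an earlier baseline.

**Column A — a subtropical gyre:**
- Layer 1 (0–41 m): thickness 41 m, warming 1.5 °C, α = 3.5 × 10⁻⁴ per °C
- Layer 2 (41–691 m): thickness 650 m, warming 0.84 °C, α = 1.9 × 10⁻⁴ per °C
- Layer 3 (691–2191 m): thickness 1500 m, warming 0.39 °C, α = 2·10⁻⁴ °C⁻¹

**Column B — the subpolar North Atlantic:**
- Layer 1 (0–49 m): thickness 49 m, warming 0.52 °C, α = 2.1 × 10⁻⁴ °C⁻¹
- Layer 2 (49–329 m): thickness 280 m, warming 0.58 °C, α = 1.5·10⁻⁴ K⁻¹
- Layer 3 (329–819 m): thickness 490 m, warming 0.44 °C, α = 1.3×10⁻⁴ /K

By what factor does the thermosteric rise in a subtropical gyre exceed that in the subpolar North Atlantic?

a factor of 4.20

A Layer 1: 41 × 1.5 × 3.5×10⁻⁴ = 0.021525 m
A 0.84 × 1.9×10⁻⁴ × 650 = 0.10374 m
A 691–2191 m: 0.39 × 1500 × 2×10⁻⁴ = 0.11700 m
A total: 0.242265 m
B 0–49 m: 2.1×10⁻⁴ × 49 × 0.52 = 0.0053508 m
B Layer 2: 280 × 0.58 × 1.5×10⁻⁴ = 0.02436 m
B Layer 3: 1.3×10⁻⁴ × 490 × 0.44 = 0.028028 m
B total: 0.0577388 m
Ratio: 0.242265 / 0.0577388 ≈ 4.196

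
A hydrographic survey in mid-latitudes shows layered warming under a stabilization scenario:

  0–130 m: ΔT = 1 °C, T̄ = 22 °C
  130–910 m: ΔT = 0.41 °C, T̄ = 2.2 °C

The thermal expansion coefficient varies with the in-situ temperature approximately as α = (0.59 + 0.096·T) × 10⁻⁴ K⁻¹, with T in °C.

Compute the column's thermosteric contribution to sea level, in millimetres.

Layer 1: α = (0.59 + 0.096×22)×10⁻⁴ = 2.702×10⁻⁴ K⁻¹
Layer 2: α = (0.59 + 0.096×2.2)×10⁻⁴ = 0.8012×10⁻⁴ K⁻¹
130 × 2.702×10⁻⁴ × 1 = 0.035126 m
0.8012×10⁻⁴ × 780 × 0.41 = 0.025622376 m
Δh = 0.035126 + 0.025622376 = 0.060748376 m ≈ 60.7 mm

60.7 mm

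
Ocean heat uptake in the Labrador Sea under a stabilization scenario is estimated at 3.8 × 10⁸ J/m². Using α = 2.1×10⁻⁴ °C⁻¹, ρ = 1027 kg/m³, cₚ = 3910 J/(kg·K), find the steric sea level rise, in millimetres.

19.9 mm

Δh = αQ/(ρcₚ) = 2.1×10⁻⁴ × 3.8×10⁸ / (1027 × 3910) ≈ 0.019873 m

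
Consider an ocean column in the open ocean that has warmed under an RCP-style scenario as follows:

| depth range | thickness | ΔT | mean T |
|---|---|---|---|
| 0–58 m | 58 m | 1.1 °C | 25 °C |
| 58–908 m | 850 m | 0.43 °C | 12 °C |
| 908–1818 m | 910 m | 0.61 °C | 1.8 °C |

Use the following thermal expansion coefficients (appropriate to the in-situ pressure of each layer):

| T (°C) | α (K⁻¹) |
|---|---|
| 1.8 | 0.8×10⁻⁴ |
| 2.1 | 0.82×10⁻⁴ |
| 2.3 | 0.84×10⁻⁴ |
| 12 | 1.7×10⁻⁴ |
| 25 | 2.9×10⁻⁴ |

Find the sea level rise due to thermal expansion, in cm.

Δh = 12.5 cm

Layer 1 at 25 °C → α = 2.9×10⁻⁴ K⁻¹
Layer 2 at 12 °C → α = 1.7×10⁻⁴ K⁻¹
Layer 3 at 1.8 °C → α = 0.8×10⁻⁴ K⁻¹
2.9×10⁻⁴ × 1.1 × 58 = 0.018502 m
Layer 2: 1.7×10⁻⁴ × 0.43 × 850 = 0.062135 m
0.8×10⁻⁴ × 0.61 × 910 = 0.044408 m
Δh = 0.018502 + 0.062135 + 0.044408 = 0.125045 m ≈ 12.5 cm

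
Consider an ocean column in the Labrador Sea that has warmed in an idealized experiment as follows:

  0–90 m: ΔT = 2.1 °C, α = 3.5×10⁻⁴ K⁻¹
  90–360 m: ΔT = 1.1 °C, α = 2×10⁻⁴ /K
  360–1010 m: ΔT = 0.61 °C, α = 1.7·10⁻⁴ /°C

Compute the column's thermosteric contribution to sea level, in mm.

193 mm of thermosteric rise

90 × 3.5×10⁻⁴ × 2.1 = 0.06615 m
Layer 2: 270 × 2×10⁻⁴ × 1.1 = 0.05940 m
650 × 0.61 × 1.7×10⁻⁴ = 0.067405 m
Δh = 0.06615 + 0.05940 + 0.067405 = 0.192955 m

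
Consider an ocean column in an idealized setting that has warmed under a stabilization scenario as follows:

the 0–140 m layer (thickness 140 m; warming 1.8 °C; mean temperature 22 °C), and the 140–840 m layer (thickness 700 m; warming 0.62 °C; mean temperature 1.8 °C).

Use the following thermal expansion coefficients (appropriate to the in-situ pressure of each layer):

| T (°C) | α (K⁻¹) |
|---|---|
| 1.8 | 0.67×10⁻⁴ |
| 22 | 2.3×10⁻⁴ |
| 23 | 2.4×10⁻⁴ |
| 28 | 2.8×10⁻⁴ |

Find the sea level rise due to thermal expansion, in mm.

Layer 1 at 22 °C → α = 2.3×10⁻⁴ K⁻¹
Layer 2 at 1.8 °C → α = 0.67×10⁻⁴ K⁻¹
1.8 × 140 × 2.3×10⁻⁴ = 0.05796 m
140–840 m: 0.67×10⁻⁴ × 700 × 0.62 = 0.029078 m
Δh = 0.05796 + 0.029078 = 0.087038 m

Δh ≈ 87.0 mm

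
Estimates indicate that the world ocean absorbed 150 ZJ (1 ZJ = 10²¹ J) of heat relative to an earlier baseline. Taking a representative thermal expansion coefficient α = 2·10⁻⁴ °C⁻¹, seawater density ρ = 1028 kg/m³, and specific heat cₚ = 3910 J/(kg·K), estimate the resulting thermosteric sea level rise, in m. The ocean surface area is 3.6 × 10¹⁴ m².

Per unit area: Q = 150×10²¹ / (3.6×10¹⁴) ≈ 4.167×10⁸ J/m²
Δh = αQ/(ρcₚ) = 2×10⁻⁴ × 4.167×10⁸ / (1028 × 3910) ≈ 0.020734 m

0.021 m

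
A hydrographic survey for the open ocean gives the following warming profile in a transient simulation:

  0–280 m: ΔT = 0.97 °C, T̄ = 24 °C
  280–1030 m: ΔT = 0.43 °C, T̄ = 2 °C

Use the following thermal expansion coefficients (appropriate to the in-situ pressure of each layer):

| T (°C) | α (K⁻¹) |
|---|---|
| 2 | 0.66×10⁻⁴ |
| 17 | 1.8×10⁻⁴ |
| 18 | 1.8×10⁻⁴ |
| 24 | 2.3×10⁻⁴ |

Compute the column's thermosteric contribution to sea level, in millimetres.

83.8 mm

Layer 1 at 24 °C → α = 2.3×10⁻⁴ K⁻¹
Layer 2 at 2 °C → α = 0.66×10⁻⁴ K⁻¹
0.97 × 2.3×10⁻⁴ × 280 = 0.062468 m
Layer 2: 750 × 0.43 × 0.66×10⁻⁴ = 0.021285 m
Δh = 0.062468 + 0.021285 = 0.083753 m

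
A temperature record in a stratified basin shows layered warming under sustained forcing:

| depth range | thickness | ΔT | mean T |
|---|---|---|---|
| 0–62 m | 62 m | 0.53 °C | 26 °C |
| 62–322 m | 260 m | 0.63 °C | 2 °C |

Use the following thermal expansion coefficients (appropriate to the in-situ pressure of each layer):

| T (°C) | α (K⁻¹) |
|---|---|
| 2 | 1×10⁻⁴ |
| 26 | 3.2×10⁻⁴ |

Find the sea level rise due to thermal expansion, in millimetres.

Layer 1 at 26 °C → α = 3.2×10⁻⁴ K⁻¹
Layer 2 at 2 °C → α = 1×10⁻⁴ K⁻¹
Layer 1: 62 × 0.53 × 3.2×10⁻⁴ = 0.0105152 m
260 × 0.63 × 1×10⁻⁴ = 0.01638 m
Δh = 0.0105152 + 0.01638 = 0.0268952 m

Δh ≈ 27 mm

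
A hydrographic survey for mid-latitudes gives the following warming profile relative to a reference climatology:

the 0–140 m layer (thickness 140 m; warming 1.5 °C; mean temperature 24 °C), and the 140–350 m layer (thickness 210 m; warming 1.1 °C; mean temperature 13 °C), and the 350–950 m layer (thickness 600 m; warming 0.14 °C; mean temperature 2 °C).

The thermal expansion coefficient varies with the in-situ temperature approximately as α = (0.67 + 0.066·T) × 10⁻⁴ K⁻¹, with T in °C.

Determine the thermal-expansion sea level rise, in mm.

89.4 mm

Layer 1: α = (0.67 + 0.066×24)×10⁻⁴ = 2.254×10⁻⁴ K⁻¹
Layer 2: α = (0.67 + 0.066×13)×10⁻⁴ = 1.528×10⁻⁴ K⁻¹
Layer 3: α = (0.67 + 0.066×2)×10⁻⁴ = 0.802×10⁻⁴ K⁻¹
Layer 1: 140 × 1.5 × 2.254×10⁻⁴ = 0.047334 m
140–350 m: 1.1 × 1.528×10⁻⁴ × 210 = 0.0352968 m
Layer 3: 0.14 × 0.802×10⁻⁴ × 600 = 0.0067368 m
Δh = 0.047334 + 0.0352968 + 0.0067368 = 0.0893676 m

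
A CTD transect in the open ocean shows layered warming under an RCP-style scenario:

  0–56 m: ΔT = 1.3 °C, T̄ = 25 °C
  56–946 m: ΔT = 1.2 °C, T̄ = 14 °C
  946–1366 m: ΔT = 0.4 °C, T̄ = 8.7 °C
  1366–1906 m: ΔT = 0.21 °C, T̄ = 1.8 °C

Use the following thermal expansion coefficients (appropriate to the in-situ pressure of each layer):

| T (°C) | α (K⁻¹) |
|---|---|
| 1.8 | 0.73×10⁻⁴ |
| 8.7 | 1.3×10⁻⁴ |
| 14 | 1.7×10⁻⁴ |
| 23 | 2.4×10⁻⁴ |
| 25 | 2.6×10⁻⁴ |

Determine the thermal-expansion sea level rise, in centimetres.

about 23.1 cm

Layer 1 at 25 °C → α = 2.6×10⁻⁴ K⁻¹
Layer 2 at 14 °C → α = 1.7×10⁻⁴ K⁻¹
Layer 3 at 8.7 °C → α = 1.3×10⁻⁴ K⁻¹
Layer 4 at 1.8 °C → α = 0.73×10⁻⁴ K⁻¹
0–56 m: 56 × 1.3 × 2.6×10⁻⁴ = 0.018928 m
Layer 2: 1.2 × 1.7×10⁻⁴ × 890 = 0.18156 m
Layer 3: 1.3×10⁻⁴ × 420 × 0.4 = 0.02184 m
0.73×10⁻⁴ × 540 × 0.21 = 0.0082782 m
Δh = 0.018928 + 0.18156 + 0.02184 + 0.0082782 = 0.2306062 m ≈ 23.1 cm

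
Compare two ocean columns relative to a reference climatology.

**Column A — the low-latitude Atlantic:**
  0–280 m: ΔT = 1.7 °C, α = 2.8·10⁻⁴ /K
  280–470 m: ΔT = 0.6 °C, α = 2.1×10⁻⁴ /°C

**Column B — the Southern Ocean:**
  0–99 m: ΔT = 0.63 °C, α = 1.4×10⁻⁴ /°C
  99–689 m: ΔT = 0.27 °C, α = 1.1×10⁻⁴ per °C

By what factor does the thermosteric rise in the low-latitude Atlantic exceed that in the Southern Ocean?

6.0

A Layer 1: 2.8×10⁻⁴ × 1.7 × 280 = 0.13328 m
A Layer 2: 2.1×10⁻⁴ × 190 × 0.6 = 0.02394 m
A total: 0.15722 m
B 0–99 m: 99 × 0.63 × 1.4×10⁻⁴ = 0.0087318 m
B 1.1×10⁻⁴ × 590 × 0.27 = 0.017523 m
B total: 0.0262548 m
Ratio: 0.15722 / 0.0262548 ≈ 5.988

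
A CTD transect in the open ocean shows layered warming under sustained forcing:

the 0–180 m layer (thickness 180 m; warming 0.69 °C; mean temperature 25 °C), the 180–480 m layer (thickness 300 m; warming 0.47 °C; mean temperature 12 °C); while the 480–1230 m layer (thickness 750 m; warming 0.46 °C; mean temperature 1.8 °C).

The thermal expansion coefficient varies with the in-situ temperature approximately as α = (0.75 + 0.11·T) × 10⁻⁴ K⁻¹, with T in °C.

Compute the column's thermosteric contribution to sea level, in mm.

110 mm

Layer 1: α = (0.75 + 0.11×25)×10⁻⁴ = 3.5×10⁻⁴ K⁻¹
Layer 2: α = (0.75 + 0.11×12)×10⁻⁴ = 2.07×10⁻⁴ K⁻¹
Layer 3: α = (0.75 + 0.11×1.8)×10⁻⁴ = 0.948×10⁻⁴ K⁻¹
0.69 × 180 × 3.5×10⁻⁴ = 0.04347 m
0.47 × 2.07×10⁻⁴ × 300 = 0.029187 m
0.46 × 750 × 0.948×10⁻⁴ = 0.032706 m
Δh = 0.04347 + 0.029187 + 0.032706 = 0.105363 m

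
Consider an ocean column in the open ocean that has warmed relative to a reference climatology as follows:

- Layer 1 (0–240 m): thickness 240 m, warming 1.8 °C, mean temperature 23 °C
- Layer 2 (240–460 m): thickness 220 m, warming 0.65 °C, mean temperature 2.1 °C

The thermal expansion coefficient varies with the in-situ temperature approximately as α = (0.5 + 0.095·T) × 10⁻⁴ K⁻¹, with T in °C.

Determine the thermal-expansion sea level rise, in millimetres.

Δh = 130 mm

Layer 1: α = (0.5 + 0.095×23)×10⁻⁴ = 2.685×10⁻⁴ K⁻¹
Layer 2: α = (0.5 + 0.095×2.1)×10⁻⁴ = 0.6995×10⁻⁴ K⁻¹
Layer 1: 240 × 2.685×10⁻⁴ × 1.8 = 0.115992 m
Layer 2: 220 × 0.65 × 0.6995×10⁻⁴ = 0.01000285 m
Δh = 0.115992 + 0.01000285 = 0.12599485 m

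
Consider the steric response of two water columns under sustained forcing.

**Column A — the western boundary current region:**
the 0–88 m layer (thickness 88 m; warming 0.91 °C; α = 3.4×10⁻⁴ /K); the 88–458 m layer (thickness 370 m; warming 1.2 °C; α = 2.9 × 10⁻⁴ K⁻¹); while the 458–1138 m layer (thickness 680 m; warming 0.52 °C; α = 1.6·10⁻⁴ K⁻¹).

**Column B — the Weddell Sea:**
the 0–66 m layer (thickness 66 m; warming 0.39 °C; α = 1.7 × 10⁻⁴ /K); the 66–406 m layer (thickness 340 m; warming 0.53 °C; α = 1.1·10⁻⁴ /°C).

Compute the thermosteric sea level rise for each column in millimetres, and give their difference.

A Layer 1: 0.91 × 3.4×10⁻⁴ × 88 = 0.0272272 m
A 88–458 m: 370 × 1.2 × 2.9×10⁻⁴ = 0.12876 m
A Layer 3: 0.52 × 1.6×10⁻⁴ × 680 = 0.056576 m
A total: 0.2125632 m
B Layer 1: 1.7×10⁻⁴ × 0.39 × 66 = 0.0043758 m
B Layer 2: 1.1×10⁻⁴ × 340 × 0.53 = 0.019822 m
B total: 0.0241978 m
Difference: 0.2125632 − 0.0241978 = 0.1883654 m

Δh_A ≈ 210 mm, Δh_B ≈ 24 mm; difference ≈ 190 mm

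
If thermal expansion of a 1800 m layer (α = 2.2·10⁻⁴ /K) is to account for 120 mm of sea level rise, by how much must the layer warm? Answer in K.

ΔT = Δh/(αH) = 0.12 / (2.2×10⁻⁴ × 1800) ≈ 0.3030 K

0.303 K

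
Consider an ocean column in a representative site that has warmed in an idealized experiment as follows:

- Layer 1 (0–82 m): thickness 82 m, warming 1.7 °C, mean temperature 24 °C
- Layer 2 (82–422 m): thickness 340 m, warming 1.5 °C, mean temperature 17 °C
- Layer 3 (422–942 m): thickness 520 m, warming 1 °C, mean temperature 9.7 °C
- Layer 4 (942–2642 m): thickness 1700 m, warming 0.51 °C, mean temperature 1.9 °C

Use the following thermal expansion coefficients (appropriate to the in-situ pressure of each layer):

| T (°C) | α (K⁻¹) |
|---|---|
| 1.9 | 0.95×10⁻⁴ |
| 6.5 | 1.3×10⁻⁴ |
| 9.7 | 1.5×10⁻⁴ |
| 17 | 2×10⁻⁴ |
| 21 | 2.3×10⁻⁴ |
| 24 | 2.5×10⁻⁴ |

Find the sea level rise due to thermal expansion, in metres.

0.297 m

Layer 1 at 24 °C → α = 2.5×10⁻⁴ K⁻¹
Layer 2 at 17 °C → α = 2×10⁻⁴ K⁻¹
Layer 3 at 9.7 °C → α = 1.5×10⁻⁴ K⁻¹
Layer 4 at 1.9 °C → α = 0.95×10⁻⁴ K⁻¹
2.5×10⁻⁴ × 82 × 1.7 = 0.03485 m
Layer 2: 1.5 × 2×10⁻⁴ × 340 = 0.10200 m
1 × 1.5×10⁻⁴ × 520 = 0.07800 m
Layer 4: 1700 × 0.51 × 0.95×10⁻⁴ = 0.082365 m
Δh = 0.03485 + 0.10200 + 0.07800 + 0.082365 = 0.297215 m ≈ 0.297 m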